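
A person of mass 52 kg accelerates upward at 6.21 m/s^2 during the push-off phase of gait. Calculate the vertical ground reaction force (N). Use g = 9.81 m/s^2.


GRF = m * (g + a)
GRF = 52 * (9.81 + 6.21)
GRF = 52 * 16.0200
GRF = 833.0400


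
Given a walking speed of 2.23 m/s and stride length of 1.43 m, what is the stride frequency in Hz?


f = v / stride_length
f = 2.23 / 1.43
f = 1.5594


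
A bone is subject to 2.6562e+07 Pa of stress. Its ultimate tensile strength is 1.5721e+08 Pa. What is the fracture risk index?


FRI = applied / ultimate
FRI = 2.6562e+07 / 1.5721e+08
FRI = 0.1690


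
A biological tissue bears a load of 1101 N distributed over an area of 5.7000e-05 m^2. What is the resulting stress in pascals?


stress = F / A
stress = 1101 / 5.7000e-05
stress = 1.9316e+07


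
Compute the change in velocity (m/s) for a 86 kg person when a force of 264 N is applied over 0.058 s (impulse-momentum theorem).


J = F * dt = 264 * 0.058 = 15.3120 N*s
delta_v = J / m
delta_v = 15.3120 / 86
delta_v = 0.1780


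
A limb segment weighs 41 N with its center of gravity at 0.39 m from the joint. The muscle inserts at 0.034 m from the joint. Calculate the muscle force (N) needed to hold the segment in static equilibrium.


F_muscle = W * d_load / d_muscle
F_muscle = 41 * 0.39 / 0.034
Numerator = 15.9900
F_muscle = 470.2941


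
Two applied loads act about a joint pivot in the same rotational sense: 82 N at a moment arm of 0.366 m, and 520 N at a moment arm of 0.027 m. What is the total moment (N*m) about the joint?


M = F1 * d1 + F2 * d2
M = 82 * 0.366 + 520 * 0.027
M = 30.0120 + 14.0400
M = 44.0520


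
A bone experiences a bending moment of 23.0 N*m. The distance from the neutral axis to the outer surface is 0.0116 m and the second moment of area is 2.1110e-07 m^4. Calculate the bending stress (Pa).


sigma = M * c / I
sigma = 23.0 * 0.0116 / 2.1110e-07
M * c = 0.2668
sigma = 1.2639e+06


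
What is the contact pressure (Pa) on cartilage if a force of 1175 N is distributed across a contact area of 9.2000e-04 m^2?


P = F / A
P = 1175 / 9.2000e-04
P = 1.2772e+06


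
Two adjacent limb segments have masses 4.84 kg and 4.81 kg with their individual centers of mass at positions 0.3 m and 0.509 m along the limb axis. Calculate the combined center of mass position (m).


COM = (m1*x1 + m2*x2) / (m1 + m2)
COM = (4.84*0.3 + 4.81*0.509) / (4.84 + 4.81)
Numerator = 3.9003
Denominator = 9.6500
COM = 0.4042


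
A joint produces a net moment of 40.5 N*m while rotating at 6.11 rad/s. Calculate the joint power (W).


P = M * omega
P = 40.5 * 6.11
P = 247.4550


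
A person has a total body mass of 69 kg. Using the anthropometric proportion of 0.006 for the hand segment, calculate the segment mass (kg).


m_segment = body_mass * fraction
m_segment = 69 * 0.006
m_segment = 0.4140


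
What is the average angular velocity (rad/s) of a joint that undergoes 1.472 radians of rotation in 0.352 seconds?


omega = delta_theta / delta_t
omega = 1.472 / 0.352
omega = 4.1818


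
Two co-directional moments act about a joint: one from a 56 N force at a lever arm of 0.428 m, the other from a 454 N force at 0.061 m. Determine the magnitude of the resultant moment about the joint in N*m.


M = F1 * d1 + F2 * d2
M = 56 * 0.428 + 454 * 0.061
M = 23.9680 + 27.6940
M = 51.6620


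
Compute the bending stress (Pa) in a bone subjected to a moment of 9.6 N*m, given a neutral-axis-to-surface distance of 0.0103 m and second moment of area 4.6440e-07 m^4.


sigma = M * c / I
sigma = 9.6 * 0.0103 / 4.6440e-07
M * c = 0.0989
sigma = 212919.8966


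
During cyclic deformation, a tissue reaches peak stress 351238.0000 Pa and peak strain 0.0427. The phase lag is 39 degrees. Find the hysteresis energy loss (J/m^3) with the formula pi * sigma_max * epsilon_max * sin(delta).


E_loss = pi * sigma_max * epsilon_max * sin(delta)
delta = 39 deg = 0.6807 rad
sin(delta) = 0.6293
E_loss = pi * 351238.0000 * 0.0427 * 0.6293
E_loss = 29651.7990


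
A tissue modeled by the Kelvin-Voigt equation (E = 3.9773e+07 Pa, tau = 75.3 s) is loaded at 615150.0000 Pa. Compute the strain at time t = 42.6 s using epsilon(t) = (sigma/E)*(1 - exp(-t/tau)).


epsilon(t) = (sigma/E) * (1 - exp(-t/tau))
sigma/E = 615150.0000 / 3.9773e+07 = 0.0155
exp(-t/tau) = exp(-42.6 / 75.3) = 0.5679
epsilon = 0.0155 * (1 - 0.5679)
epsilon = 0.0067


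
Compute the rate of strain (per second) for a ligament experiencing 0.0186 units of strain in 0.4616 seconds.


strain_rate = delta_strain / delta_t
strain_rate = 0.0186 / 0.4616
strain_rate = 0.0403


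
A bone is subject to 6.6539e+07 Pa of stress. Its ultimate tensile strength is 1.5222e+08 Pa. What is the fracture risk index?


FRI = applied / ultimate
FRI = 6.6539e+07 / 1.5222e+08
FRI = 0.4371


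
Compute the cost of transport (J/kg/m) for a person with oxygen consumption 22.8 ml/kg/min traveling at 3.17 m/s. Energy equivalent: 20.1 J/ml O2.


Power per kg = VO2 * 20.1 / 60
Power per kg = 22.8 * 20.1 / 60 = 7.6380 W/kg
Cost = power_per_kg / speed
Cost = 7.6380 / 3.17
Cost = 2.4095


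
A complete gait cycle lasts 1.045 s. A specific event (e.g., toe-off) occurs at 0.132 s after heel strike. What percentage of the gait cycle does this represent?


pct = (event_time / cycle_time) * 100
pct = (0.132 / 1.045) * 100
ratio = 0.1263
pct = 12.6316


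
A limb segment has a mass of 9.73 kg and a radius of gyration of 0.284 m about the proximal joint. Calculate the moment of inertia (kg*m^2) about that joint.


I = m * k^2
I = 9.73 * 0.284^2
k^2 = 0.0807
I = 0.7848


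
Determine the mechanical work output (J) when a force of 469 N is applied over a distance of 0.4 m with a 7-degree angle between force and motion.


W = F * d * cos(theta)
theta = 7 deg = 0.1222 rad
cos(theta) = 0.9925
W = 469 * 0.4 * 0.9925
W = 186.2017


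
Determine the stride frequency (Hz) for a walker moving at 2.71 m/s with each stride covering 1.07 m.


f = v / stride_length
f = 2.71 / 1.07
f = 2.5327


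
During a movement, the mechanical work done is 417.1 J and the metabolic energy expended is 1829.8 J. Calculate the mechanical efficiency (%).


eta = (W_mech / E_meta) * 100
eta = (417.1 / 1829.8) * 100
ratio = 0.2279
eta = 22.7948


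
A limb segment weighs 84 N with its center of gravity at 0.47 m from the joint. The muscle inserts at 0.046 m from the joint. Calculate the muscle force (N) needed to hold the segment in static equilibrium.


F_muscle = W * d_load / d_muscle
F_muscle = 84 * 0.47 / 0.046
Numerator = 39.4800
F_muscle = 858.2609


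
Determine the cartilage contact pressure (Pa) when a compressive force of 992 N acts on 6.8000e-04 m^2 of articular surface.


P = F / A
P = 992 / 6.8000e-04
P = 1.4588e+06


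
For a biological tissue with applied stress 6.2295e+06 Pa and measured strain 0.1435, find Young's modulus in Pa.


E = stress / strain
E = 6.2295e+06 / 0.1435
E = 4.3411e+07


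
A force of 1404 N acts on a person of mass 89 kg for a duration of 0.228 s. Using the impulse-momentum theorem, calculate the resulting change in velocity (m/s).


J = F * dt = 1404 * 0.228 = 320.1120 N*s
delta_v = J / m
delta_v = 320.1120 / 89
delta_v = 3.5968


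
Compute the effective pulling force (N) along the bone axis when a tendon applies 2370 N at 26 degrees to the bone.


F_eff = F_tendon * cos(theta)
theta = 26 deg = 0.4538 rad
cos(theta) = 0.8988
F_eff = 2370 * 0.8988
F_eff = 2130.1419


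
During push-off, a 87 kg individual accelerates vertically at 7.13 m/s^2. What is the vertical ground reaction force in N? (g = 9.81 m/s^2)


GRF = m * (g + a)
GRF = 87 * (9.81 + 7.13)
GRF = 87 * 16.9400
GRF = 1473.7800


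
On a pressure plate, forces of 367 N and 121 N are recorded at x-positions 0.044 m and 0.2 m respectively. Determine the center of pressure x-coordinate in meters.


COP_x = (F1*x1 + F2*x2) / (F1 + F2)
COP_x = (367*0.044 + 121*0.2) / (367 + 121)
Numerator = 40.3480
Denominator = 488
COP_x = 0.0827


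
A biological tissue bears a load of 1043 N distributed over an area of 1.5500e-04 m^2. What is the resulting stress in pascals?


stress = F / A
stress = 1043 / 1.5500e-04
stress = 6.7290e+06


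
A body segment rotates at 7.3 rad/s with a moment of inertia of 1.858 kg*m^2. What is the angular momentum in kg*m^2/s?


L = I * omega
L = 1.858 * 7.3
L = 13.5634


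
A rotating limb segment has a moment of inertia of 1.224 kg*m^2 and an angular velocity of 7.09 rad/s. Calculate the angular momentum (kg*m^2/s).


L = I * omega
L = 1.224 * 7.09
L = 8.6782


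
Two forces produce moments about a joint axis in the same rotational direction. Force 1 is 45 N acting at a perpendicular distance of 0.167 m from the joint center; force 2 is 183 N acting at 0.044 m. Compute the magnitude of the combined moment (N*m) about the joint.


M = F1 * d1 + F2 * d2
M = 45 * 0.167 + 183 * 0.044
M = 7.5150 + 8.0520
M = 15.5670


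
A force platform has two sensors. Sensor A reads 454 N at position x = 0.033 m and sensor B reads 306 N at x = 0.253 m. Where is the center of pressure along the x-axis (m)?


COP_x = (F1*x1 + F2*x2) / (F1 + F2)
COP_x = (454*0.033 + 306*0.253) / (454 + 306)
Numerator = 92.4000
Denominator = 760
COP_x = 0.1216


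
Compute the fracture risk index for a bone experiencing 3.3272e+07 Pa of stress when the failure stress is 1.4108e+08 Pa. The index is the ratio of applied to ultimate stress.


FRI = applied / ultimate
FRI = 3.3272e+07 / 1.4108e+08
FRI = 0.2358


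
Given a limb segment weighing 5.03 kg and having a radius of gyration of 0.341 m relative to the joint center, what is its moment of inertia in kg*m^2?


I = m * k^2
I = 5.03 * 0.341^2
k^2 = 0.1163
I = 0.5849


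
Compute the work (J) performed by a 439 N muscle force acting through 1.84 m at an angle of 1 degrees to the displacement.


W = F * d * cos(theta)
theta = 1 deg = 0.0175 rad
cos(theta) = 0.9998
W = 439 * 1.84 * 0.9998
W = 807.6370


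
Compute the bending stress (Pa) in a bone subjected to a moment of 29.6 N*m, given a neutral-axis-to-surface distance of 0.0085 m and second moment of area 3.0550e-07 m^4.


sigma = M * c / I
sigma = 29.6 * 0.0085 / 3.0550e-07
M * c = 0.2516
sigma = 823567.9214


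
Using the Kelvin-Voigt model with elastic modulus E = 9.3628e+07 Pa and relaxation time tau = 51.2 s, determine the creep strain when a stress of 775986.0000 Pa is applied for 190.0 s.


epsilon(t) = (sigma/E) * (1 - exp(-t/tau))
sigma/E = 775986.0000 / 9.3628e+07 = 0.0083
exp(-t/tau) = exp(-190.0 / 51.2) = 0.0245
epsilon = 0.0083 * (1 - 0.0245)
epsilon = 0.0081


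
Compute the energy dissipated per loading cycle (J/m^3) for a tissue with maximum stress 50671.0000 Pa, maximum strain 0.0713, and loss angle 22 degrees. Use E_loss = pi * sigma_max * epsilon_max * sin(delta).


E_loss = pi * sigma_max * epsilon_max * sin(delta)
delta = 22 deg = 0.3840 rad
sin(delta) = 0.3746
E_loss = pi * 50671.0000 * 0.0713 * 0.3746
E_loss = 4251.8144


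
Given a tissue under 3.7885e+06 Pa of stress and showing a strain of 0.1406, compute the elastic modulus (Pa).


E = stress / strain
E = 3.7885e+06 / 0.1406
E = 2.6945e+07


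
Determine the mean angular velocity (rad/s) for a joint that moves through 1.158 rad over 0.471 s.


omega = delta_theta / delta_t
omega = 1.158 / 0.471
omega = 2.4586


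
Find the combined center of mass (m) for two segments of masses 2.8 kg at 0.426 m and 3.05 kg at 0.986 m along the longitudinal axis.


COM = (m1*x1 + m2*x2) / (m1 + m2)
COM = (2.8*0.426 + 3.05*0.986) / (2.8 + 3.05)
Numerator = 4.2001
Denominator = 5.8500
COM = 0.7180


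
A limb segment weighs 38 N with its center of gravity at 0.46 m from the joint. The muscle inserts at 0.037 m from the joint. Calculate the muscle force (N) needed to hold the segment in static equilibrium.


F_muscle = W * d_load / d_muscle
F_muscle = 38 * 0.46 / 0.037
Numerator = 17.4800
F_muscle = 472.4324


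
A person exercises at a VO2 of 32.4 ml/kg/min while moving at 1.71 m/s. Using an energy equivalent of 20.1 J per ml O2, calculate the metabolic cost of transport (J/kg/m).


Power per kg = VO2 * 20.1 / 60
Power per kg = 32.4 * 20.1 / 60 = 10.8540 W/kg
Cost = power_per_kg / speed
Cost = 10.8540 / 1.71
Cost = 6.3474


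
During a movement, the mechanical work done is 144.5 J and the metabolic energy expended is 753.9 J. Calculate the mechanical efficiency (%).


eta = (W_mech / E_meta) * 100
eta = (144.5 / 753.9) * 100
ratio = 0.1917
eta = 19.1670


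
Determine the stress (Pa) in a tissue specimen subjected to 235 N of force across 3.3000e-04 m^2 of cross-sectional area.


stress = F / A
stress = 235 / 3.3000e-04
stress = 712121.2121


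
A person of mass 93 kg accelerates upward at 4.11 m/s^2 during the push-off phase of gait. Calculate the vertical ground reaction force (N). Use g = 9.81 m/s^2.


GRF = m * (g + a)
GRF = 93 * (9.81 + 4.11)
GRF = 93 * 13.9200
GRF = 1294.5600


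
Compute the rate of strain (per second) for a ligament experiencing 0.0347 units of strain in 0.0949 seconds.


strain_rate = delta_strain / delta_t
strain_rate = 0.0347 / 0.0949
strain_rate = 0.3656


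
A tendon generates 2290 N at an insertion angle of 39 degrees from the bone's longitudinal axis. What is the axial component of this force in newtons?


F_eff = F_tendon * cos(theta)
theta = 39 deg = 0.6807 rad
cos(theta) = 0.7771
F_eff = 2290 * 0.7771
F_eff = 1779.6643


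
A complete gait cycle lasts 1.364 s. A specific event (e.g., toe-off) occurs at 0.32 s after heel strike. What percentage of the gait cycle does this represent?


pct = (event_time / cycle_time) * 100
pct = (0.32 / 1.364) * 100
ratio = 0.2346
pct = 23.4604


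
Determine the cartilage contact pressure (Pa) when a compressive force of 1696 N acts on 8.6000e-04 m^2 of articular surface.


P = F / A
P = 1696 / 8.6000e-04
P = 1.9721e+06


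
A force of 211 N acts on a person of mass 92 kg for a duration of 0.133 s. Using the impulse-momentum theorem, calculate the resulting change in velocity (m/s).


J = F * dt = 211 * 0.133 = 28.0630 N*s
delta_v = J / m
delta_v = 28.0630 / 92
delta_v = 0.3050


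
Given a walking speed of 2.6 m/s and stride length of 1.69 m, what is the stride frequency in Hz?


f = v / stride_length
f = 2.6 / 1.69
f = 1.5385


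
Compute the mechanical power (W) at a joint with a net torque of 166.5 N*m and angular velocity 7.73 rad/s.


P = M * omega
P = 166.5 * 7.73
P = 1287.0450


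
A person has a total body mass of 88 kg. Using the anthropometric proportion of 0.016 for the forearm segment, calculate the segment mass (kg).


m_segment = body_mass * fraction
m_segment = 88 * 0.016
m_segment = 1.4080


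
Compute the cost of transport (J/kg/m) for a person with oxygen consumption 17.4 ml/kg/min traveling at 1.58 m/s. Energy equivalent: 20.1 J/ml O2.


Power per kg = VO2 * 20.1 / 60
Power per kg = 17.4 * 20.1 / 60 = 5.8290 W/kg
Cost = power_per_kg / speed
Cost = 5.8290 / 1.58
Cost = 3.6892


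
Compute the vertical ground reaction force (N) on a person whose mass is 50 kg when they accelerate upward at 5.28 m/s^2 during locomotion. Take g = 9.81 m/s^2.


GRF = m * (g + a)
GRF = 50 * (9.81 + 5.28)
GRF = 50 * 15.0900
GRF = 754.5000


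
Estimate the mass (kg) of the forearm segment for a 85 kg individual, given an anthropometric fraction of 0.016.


m_segment = body_mass * fraction
m_segment = 85 * 0.016
m_segment = 1.3600


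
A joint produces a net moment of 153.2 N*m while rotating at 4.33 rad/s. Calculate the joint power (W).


P = M * omega
P = 153.2 * 4.33
P = 663.3560


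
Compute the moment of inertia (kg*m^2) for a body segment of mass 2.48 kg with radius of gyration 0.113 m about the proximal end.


I = m * k^2
I = 2.48 * 0.113^2
k^2 = 0.0128
I = 0.0317


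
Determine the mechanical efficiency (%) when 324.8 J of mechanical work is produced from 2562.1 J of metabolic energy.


eta = (W_mech / E_meta) * 100
eta = (324.8 / 2562.1) * 100
ratio = 0.1268
eta = 12.6771


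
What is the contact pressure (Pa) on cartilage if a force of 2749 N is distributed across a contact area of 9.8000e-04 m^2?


P = F / A
P = 2749 / 9.8000e-04
P = 2.8051e+06


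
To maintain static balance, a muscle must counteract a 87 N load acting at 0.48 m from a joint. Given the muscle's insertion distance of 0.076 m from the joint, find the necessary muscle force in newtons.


F_muscle = W * d_load / d_muscle
F_muscle = 87 * 0.48 / 0.076
Numerator = 41.7600
F_muscle = 549.4737


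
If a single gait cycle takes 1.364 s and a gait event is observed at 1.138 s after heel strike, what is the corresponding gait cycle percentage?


pct = (event_time / cycle_time) * 100
pct = (1.138 / 1.364) * 100
ratio = 0.8343
pct = 83.4311


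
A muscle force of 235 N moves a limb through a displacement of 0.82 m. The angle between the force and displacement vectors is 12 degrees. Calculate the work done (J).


W = F * d * cos(theta)
theta = 12 deg = 0.2094 rad
cos(theta) = 0.9781
W = 235 * 0.82 * 0.9781
W = 188.4890


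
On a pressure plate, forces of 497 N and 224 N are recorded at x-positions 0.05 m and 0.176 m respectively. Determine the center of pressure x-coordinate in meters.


COP_x = (F1*x1 + F2*x2) / (F1 + F2)
COP_x = (497*0.05 + 224*0.176) / (497 + 224)
Numerator = 64.2740
Denominator = 721
COP_x = 0.0891


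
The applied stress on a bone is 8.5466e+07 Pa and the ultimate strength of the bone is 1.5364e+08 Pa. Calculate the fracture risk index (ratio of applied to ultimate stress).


FRI = applied / ultimate
FRI = 8.5466e+07 / 1.5364e+08
FRI = 0.5563


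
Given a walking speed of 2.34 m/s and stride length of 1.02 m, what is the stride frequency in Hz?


f = v / stride_length
f = 2.34 / 1.02
f = 2.2941


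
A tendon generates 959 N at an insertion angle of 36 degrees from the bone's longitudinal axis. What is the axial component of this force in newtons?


F_eff = F_tendon * cos(theta)
theta = 36 deg = 0.6283 rad
cos(theta) = 0.8090
F_eff = 959 * 0.8090
F_eff = 775.8473


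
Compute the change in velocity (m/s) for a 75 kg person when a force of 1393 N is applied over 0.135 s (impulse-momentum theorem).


J = F * dt = 1393 * 0.135 = 188.0550 N*s
delta_v = J / m
delta_v = 188.0550 / 75
delta_v = 2.5074


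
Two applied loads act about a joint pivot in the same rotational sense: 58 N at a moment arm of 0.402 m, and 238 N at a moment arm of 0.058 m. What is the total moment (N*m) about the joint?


M = F1 * d1 + F2 * d2
M = 58 * 0.402 + 238 * 0.058
M = 23.3160 + 13.8040
M = 37.1200


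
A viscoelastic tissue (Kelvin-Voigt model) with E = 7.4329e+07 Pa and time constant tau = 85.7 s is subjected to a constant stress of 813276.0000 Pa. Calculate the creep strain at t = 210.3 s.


epsilon(t) = (sigma/E) * (1 - exp(-t/tau))
sigma/E = 813276.0000 / 7.4329e+07 = 0.0109
exp(-t/tau) = exp(-210.3 / 85.7) = 0.0860
epsilon = 0.0109 * (1 - 0.0860)
epsilon = 0.0100


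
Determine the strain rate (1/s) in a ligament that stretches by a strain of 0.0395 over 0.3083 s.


strain_rate = delta_strain / delta_t
strain_rate = 0.0395 / 0.3083
strain_rate = 0.1281


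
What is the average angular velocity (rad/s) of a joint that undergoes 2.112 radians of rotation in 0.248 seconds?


omega = delta_theta / delta_t
omega = 2.112 / 0.248
omega = 8.5161


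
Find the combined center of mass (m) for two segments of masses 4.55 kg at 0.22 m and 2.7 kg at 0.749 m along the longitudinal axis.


COM = (m1*x1 + m2*x2) / (m1 + m2)
COM = (4.55*0.22 + 2.7*0.749) / (4.55 + 2.7)
Numerator = 3.0233
Denominator = 7.2500
COM = 0.4170


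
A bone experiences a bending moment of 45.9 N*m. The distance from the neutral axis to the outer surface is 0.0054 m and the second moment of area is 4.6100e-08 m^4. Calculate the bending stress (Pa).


sigma = M * c / I
sigma = 45.9 * 0.0054 / 4.6100e-08
M * c = 0.2479
sigma = 5.3766e+06


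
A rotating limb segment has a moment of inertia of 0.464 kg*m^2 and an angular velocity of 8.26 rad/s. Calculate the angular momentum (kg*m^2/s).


L = I * omega
L = 0.464 * 8.26
L = 3.8326


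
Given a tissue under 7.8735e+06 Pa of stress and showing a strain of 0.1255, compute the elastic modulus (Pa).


E = stress / strain
E = 7.8735e+06 / 0.1255
E = 6.2737e+07


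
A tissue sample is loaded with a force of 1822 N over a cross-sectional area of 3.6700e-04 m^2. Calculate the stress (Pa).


stress = F / A
stress = 1822 / 3.6700e-04
stress = 4.9646e+06


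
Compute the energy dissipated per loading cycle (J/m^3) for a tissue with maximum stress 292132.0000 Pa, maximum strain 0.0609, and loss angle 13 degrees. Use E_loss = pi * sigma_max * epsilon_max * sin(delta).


E_loss = pi * sigma_max * epsilon_max * sin(delta)
delta = 13 deg = 0.2269 rad
sin(delta) = 0.2250
E_loss = pi * 292132.0000 * 0.0609 * 0.2250
E_loss = 12572.8673


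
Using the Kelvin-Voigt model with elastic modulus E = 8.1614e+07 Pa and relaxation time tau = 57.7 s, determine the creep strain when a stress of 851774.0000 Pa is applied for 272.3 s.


epsilon(t) = (sigma/E) * (1 - exp(-t/tau))
sigma/E = 851774.0000 / 8.1614e+07 = 0.0104
exp(-t/tau) = exp(-272.3 / 57.7) = 0.0089
epsilon = 0.0104 * (1 - 0.0089)
epsilon = 0.0103


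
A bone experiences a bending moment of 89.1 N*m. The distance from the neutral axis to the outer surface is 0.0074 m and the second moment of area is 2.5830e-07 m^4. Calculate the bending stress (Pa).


sigma = M * c / I
sigma = 89.1 * 0.0074 / 2.5830e-07
M * c = 0.6593
sigma = 2.5526e+06


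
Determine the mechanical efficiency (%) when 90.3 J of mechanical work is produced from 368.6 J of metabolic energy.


eta = (W_mech / E_meta) * 100
eta = (90.3 / 368.6) * 100
ratio = 0.2450
eta = 24.4981


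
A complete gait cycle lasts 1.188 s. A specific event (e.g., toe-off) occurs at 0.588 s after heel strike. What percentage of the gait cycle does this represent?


pct = (event_time / cycle_time) * 100
pct = (0.588 / 1.188) * 100
ratio = 0.4949
pct = 49.4949


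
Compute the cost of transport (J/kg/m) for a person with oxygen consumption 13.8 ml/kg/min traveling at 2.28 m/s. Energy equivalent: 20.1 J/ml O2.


Power per kg = VO2 * 20.1 / 60
Power per kg = 13.8 * 20.1 / 60 = 4.6230 W/kg
Cost = power_per_kg / speed
Cost = 4.6230 / 2.28
Cost = 2.0276


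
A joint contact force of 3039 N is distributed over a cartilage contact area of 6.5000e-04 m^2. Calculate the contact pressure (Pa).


P = F / A
P = 3039 / 6.5000e-04
P = 4.6754e+06


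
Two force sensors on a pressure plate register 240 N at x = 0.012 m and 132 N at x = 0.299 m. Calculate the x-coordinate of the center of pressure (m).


COP_x = (F1*x1 + F2*x2) / (F1 + F2)
COP_x = (240*0.012 + 132*0.299) / (240 + 132)
Numerator = 42.3480
Denominator = 372
COP_x = 0.1138


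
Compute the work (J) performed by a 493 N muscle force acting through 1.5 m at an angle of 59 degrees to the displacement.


W = F * d * cos(theta)
theta = 59 deg = 1.0297 rad
cos(theta) = 0.5150
W = 493 * 1.5 * 0.5150
W = 380.8707


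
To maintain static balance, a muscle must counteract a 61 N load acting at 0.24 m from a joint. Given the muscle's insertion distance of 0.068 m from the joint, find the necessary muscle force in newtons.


F_muscle = W * d_load / d_muscle
F_muscle = 61 * 0.24 / 0.068
Numerator = 14.6400
F_muscle = 215.2941


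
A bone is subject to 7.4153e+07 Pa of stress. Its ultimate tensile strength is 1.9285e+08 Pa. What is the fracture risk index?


FRI = applied / ultimate
FRI = 7.4153e+07 / 1.9285e+08
FRI = 0.3845


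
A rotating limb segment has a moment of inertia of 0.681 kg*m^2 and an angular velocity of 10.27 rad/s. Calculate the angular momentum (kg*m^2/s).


L = I * omega
L = 0.681 * 10.27
L = 6.9939


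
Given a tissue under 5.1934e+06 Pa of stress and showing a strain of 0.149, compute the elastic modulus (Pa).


E = stress / strain
E = 5.1934e+06 / 0.149
E = 3.4855e+07


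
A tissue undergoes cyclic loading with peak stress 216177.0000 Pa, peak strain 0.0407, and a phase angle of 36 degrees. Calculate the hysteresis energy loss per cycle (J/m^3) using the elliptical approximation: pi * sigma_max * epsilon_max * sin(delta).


E_loss = pi * sigma_max * epsilon_max * sin(delta)
delta = 36 deg = 0.6283 rad
sin(delta) = 0.5878
E_loss = pi * 216177.0000 * 0.0407 * 0.5878
E_loss = 16246.9728


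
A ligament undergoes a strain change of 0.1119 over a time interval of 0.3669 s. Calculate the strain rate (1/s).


strain_rate = delta_strain / delta_t
strain_rate = 0.1119 / 0.3669
strain_rate = 0.3050


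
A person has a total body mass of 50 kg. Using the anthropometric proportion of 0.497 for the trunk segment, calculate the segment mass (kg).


m_segment = body_mass * fraction
m_segment = 50 * 0.497
m_segment = 24.8500


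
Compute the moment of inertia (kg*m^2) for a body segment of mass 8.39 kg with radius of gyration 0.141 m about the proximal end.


I = m * k^2
I = 8.39 * 0.141^2
k^2 = 0.0199
I = 0.1668


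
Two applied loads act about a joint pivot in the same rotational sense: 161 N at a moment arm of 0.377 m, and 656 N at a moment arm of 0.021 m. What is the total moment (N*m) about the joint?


M = F1 * d1 + F2 * d2
M = 161 * 0.377 + 656 * 0.021
M = 60.6970 + 13.7760
M = 74.4730


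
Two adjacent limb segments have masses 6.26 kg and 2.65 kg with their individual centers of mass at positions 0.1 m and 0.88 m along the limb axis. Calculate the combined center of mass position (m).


COM = (m1*x1 + m2*x2) / (m1 + m2)
COM = (6.26*0.1 + 2.65*0.88) / (6.26 + 2.65)
Numerator = 2.9580
Denominator = 8.9100
COM = 0.3320


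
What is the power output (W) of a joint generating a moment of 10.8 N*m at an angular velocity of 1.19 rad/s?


P = M * omega
P = 10.8 * 1.19
P = 12.8520


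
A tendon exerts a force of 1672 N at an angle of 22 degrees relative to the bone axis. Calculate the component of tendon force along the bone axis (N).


F_eff = F_tendon * cos(theta)
theta = 22 deg = 0.3840 rad
cos(theta) = 0.9272
F_eff = 1672 * 0.9272
F_eff = 1550.2514


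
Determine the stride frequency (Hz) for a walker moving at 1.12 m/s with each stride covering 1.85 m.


f = v / stride_length
f = 1.12 / 1.85
f = 0.6054


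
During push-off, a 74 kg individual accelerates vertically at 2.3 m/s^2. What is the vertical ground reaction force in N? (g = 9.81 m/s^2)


GRF = m * (g + a)
GRF = 74 * (9.81 + 2.3)
GRF = 74 * 12.1100
GRF = 896.1400


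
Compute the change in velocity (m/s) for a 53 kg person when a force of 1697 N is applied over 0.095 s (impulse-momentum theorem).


J = F * dt = 1697 * 0.095 = 161.2150 N*s
delta_v = J / m
delta_v = 161.2150 / 53
delta_v = 3.0418


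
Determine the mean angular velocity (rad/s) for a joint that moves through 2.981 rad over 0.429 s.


omega = delta_theta / delta_t
omega = 2.981 / 0.429
omega = 6.9487


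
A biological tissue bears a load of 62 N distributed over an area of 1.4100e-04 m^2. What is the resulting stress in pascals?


stress = F / A
stress = 62 / 1.4100e-04
stress = 439716.3121


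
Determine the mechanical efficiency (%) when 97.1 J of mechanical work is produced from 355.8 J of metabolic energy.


eta = (W_mech / E_meta) * 100
eta = (97.1 / 355.8) * 100
ratio = 0.2729
eta = 27.2906


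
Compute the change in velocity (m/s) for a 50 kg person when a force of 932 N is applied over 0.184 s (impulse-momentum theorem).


J = F * dt = 932 * 0.184 = 171.4880 N*s
delta_v = J / m
delta_v = 171.4880 / 50
delta_v = 3.4298


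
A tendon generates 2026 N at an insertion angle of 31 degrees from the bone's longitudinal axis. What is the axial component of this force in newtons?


F_eff = F_tendon * cos(theta)
theta = 31 deg = 0.5411 rad
cos(theta) = 0.8572
F_eff = 2026 * 0.8572
F_eff = 1736.6210


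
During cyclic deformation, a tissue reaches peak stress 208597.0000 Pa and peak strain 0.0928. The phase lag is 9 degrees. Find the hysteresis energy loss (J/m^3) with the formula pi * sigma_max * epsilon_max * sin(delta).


E_loss = pi * sigma_max * epsilon_max * sin(delta)
delta = 9 deg = 0.1571 rad
sin(delta) = 0.1564
E_loss = pi * 208597.0000 * 0.0928 * 0.1564
E_loss = 9513.4568


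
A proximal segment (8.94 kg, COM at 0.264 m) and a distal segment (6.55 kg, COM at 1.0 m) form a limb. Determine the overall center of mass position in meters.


COM = (m1*x1 + m2*x2) / (m1 + m2)
COM = (8.94*0.264 + 6.55*1.0) / (8.94 + 6.55)
Numerator = 8.9102
Denominator = 15.4900
COM = 0.5752


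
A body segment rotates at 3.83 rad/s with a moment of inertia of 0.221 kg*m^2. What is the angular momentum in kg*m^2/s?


L = I * omega
L = 0.221 * 3.83
L = 0.8464


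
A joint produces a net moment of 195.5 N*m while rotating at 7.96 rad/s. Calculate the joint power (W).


P = M * omega
P = 195.5 * 7.96
P = 1556.1800


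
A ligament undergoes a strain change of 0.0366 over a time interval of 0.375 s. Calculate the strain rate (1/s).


strain_rate = delta_strain / delta_t
strain_rate = 0.0366 / 0.375
strain_rate = 0.0976


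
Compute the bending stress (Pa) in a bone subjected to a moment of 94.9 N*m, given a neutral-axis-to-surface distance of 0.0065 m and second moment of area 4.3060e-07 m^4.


sigma = M * c / I
sigma = 94.9 * 0.0065 / 4.3060e-07
M * c = 0.6169
sigma = 1.4325e+06


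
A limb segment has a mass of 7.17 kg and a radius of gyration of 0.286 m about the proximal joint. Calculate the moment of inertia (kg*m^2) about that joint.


I = m * k^2
I = 7.17 * 0.286^2
k^2 = 0.0818
I = 0.5865


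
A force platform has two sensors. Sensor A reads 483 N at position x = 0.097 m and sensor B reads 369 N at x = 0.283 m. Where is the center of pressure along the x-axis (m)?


COP_x = (F1*x1 + F2*x2) / (F1 + F2)
COP_x = (483*0.097 + 369*0.283) / (483 + 369)
Numerator = 151.2780
Denominator = 852
COP_x = 0.1776


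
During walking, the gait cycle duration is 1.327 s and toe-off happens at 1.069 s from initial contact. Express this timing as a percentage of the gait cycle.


pct = (event_time / cycle_time) * 100
pct = (1.069 / 1.327) * 100
ratio = 0.8056
pct = 80.5576


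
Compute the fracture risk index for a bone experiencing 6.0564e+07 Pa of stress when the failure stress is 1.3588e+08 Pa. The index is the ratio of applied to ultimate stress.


FRI = applied / ultimate
FRI = 6.0564e+07 / 1.3588e+08
FRI = 0.4457


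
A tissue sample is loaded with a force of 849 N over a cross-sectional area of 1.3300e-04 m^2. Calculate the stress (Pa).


stress = F / A
stress = 849 / 1.3300e-04
stress = 6.3835e+06


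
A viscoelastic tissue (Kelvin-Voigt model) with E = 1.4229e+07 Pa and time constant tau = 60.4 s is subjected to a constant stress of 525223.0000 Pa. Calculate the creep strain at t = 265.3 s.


epsilon(t) = (sigma/E) * (1 - exp(-t/tau))
sigma/E = 525223.0000 / 1.4229e+07 = 0.0369
exp(-t/tau) = exp(-265.3 / 60.4) = 0.0124
epsilon = 0.0369 * (1 - 0.0124)
epsilon = 0.0365


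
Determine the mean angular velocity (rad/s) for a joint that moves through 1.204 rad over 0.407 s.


omega = delta_theta / delta_t
omega = 1.204 / 0.407
omega = 2.9582


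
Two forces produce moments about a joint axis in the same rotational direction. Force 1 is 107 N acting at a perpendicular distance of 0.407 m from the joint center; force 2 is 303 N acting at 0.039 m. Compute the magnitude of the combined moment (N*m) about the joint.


M = F1 * d1 + F2 * d2
M = 107 * 0.407 + 303 * 0.039
M = 43.5490 + 11.8170
M = 55.3660


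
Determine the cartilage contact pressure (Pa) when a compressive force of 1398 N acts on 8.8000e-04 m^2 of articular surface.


P = F / A
P = 1398 / 8.8000e-04
P = 1.5886e+06


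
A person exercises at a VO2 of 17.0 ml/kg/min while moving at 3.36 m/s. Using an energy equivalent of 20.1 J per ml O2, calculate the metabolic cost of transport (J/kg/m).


Power per kg = VO2 * 20.1 / 60
Power per kg = 17.0 * 20.1 / 60 = 5.6950 W/kg
Cost = power_per_kg / speed
Cost = 5.6950 / 3.36
Cost = 1.6949


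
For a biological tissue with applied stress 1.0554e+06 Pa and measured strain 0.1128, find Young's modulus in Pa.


E = stress / strain
E = 1.0554e+06 / 0.1128
E = 9.3564e+06


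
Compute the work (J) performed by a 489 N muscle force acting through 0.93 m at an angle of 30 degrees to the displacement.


W = F * d * cos(theta)
theta = 30 deg = 0.5236 rad
cos(theta) = 0.8660
W = 489 * 0.93 * 0.8660
W = 393.8424


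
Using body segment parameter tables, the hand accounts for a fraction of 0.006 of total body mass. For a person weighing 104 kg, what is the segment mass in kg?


m_segment = body_mass * fraction
m_segment = 104 * 0.006
m_segment = 0.6240


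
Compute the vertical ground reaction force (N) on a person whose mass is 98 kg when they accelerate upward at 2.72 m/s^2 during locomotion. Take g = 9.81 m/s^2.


GRF = m * (g + a)
GRF = 98 * (9.81 + 2.72)
GRF = 98 * 12.5300
GRF = 1227.9400


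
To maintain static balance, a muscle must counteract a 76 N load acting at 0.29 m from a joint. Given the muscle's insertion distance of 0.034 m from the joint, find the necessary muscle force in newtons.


F_muscle = W * d_load / d_muscle
F_muscle = 76 * 0.29 / 0.034
Numerator = 22.0400
F_muscle = 648.2353


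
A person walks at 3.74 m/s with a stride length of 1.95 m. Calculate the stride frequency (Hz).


f = v / stride_length
f = 3.74 / 1.95
f = 1.9179


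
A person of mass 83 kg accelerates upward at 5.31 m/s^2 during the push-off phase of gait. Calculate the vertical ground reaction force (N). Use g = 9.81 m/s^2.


GRF = m * (g + a)
GRF = 83 * (9.81 + 5.31)
GRF = 83 * 15.1200
GRF = 1254.9600


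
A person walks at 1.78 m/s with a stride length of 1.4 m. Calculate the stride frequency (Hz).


f = v / stride_length
f = 1.78 / 1.4
f = 1.2714


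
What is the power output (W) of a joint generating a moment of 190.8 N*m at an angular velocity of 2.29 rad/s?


P = M * omega
P = 190.8 * 2.29
P = 436.9320


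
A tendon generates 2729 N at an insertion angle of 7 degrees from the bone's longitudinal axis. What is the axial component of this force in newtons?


F_eff = F_tendon * cos(theta)
theta = 7 deg = 0.1222 rad
cos(theta) = 0.9925
F_eff = 2729 * 0.9925
F_eff = 2708.6584


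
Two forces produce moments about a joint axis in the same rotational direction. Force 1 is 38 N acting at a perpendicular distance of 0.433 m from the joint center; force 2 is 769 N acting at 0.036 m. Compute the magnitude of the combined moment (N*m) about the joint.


M = F1 * d1 + F2 * d2
M = 38 * 0.433 + 769 * 0.036
M = 16.4540 + 27.6840
M = 44.1380


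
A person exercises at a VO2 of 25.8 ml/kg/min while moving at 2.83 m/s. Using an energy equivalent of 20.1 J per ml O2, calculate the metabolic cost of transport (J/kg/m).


Power per kg = VO2 * 20.1 / 60
Power per kg = 25.8 * 20.1 / 60 = 8.6430 W/kg
Cost = power_per_kg / speed
Cost = 8.6430 / 2.83
Cost = 3.0541


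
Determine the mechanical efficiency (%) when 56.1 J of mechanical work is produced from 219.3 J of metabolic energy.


eta = (W_mech / E_meta) * 100
eta = (56.1 / 219.3) * 100
ratio = 0.2558
eta = 25.5814


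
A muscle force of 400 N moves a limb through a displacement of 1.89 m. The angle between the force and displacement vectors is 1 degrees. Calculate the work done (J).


W = F * d * cos(theta)
theta = 1 deg = 0.0175 rad
cos(theta) = 0.9998
W = 400 * 1.89 * 0.9998
W = 755.8849


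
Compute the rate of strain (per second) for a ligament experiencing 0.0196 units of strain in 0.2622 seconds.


strain_rate = delta_strain / delta_t
strain_rate = 0.0196 / 0.2622
strain_rate = 0.0748


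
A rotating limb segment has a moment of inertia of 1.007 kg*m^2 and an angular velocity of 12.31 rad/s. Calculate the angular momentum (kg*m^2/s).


L = I * omega
L = 1.007 * 12.31
L = 12.3962


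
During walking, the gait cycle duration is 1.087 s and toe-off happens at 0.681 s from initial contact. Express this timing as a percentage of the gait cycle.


pct = (event_time / cycle_time) * 100
pct = (0.681 / 1.087) * 100
ratio = 0.6265
pct = 62.6495


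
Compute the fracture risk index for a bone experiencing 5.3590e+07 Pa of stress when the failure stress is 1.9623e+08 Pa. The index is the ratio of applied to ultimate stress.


FRI = applied / ultimate
FRI = 5.3590e+07 / 1.9623e+08
FRI = 0.2731


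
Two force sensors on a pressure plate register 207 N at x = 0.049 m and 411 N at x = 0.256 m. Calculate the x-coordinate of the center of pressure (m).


COP_x = (F1*x1 + F2*x2) / (F1 + F2)
COP_x = (207*0.049 + 411*0.256) / (207 + 411)
Numerator = 115.3590
Denominator = 618
COP_x = 0.1867


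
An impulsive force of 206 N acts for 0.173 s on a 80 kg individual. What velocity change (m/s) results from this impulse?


J = F * dt = 206 * 0.173 = 35.6380 N*s
delta_v = J / m
delta_v = 35.6380 / 80
delta_v = 0.4455


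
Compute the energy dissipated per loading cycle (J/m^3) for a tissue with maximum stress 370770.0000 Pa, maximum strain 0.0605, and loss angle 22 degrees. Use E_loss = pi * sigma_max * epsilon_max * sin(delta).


E_loss = pi * sigma_max * epsilon_max * sin(delta)
delta = 22 deg = 0.3840 rad
sin(delta) = 0.3746
E_loss = pi * 370770.0000 * 0.0605 * 0.3746
E_loss = 26398.8648


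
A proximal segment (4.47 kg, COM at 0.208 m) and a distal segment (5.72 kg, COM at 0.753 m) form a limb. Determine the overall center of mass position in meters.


COM = (m1*x1 + m2*x2) / (m1 + m2)
COM = (4.47*0.208 + 5.72*0.753) / (4.47 + 5.72)
Numerator = 5.2369
Denominator = 10.1900
COM = 0.5139


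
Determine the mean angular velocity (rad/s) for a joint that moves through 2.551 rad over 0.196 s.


omega = delta_theta / delta_t
omega = 2.551 / 0.196
omega = 13.0153


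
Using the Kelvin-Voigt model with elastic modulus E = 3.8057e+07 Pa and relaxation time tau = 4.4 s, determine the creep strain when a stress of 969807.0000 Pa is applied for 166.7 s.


epsilon(t) = (sigma/E) * (1 - exp(-t/tau))
sigma/E = 969807.0000 / 3.8057e+07 = 0.0255
exp(-t/tau) = exp(-166.7 / 4.4) = 3.5169e-17
epsilon = 0.0255 * (1 - 3.5169e-17)
epsilon = 0.0255


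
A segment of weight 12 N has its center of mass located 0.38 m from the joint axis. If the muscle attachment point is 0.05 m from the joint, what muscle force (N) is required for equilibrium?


F_muscle = W * d_load / d_muscle
F_muscle = 12 * 0.38 / 0.05
Numerator = 4.5600
F_muscle = 91.2000


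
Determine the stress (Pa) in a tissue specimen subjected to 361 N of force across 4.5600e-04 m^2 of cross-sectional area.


stress = F / A
stress = 361 / 4.5600e-04
stress = 791666.6667


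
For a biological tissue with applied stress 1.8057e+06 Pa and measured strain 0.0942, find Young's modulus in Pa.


E = stress / strain
E = 1.8057e+06 / 0.0942
E = 1.9169e+07


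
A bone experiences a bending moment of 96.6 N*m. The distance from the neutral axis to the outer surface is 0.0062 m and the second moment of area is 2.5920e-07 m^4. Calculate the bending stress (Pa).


sigma = M * c / I
sigma = 96.6 * 0.0062 / 2.5920e-07
M * c = 0.5989
sigma = 2.3106e+06


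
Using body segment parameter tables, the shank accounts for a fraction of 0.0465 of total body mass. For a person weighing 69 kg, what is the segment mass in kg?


m_segment = body_mass * fraction
m_segment = 69 * 0.0465
m_segment = 3.2085


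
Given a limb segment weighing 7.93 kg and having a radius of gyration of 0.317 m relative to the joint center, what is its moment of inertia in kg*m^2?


I = m * k^2
I = 7.93 * 0.317^2
k^2 = 0.1005
I = 0.7969
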